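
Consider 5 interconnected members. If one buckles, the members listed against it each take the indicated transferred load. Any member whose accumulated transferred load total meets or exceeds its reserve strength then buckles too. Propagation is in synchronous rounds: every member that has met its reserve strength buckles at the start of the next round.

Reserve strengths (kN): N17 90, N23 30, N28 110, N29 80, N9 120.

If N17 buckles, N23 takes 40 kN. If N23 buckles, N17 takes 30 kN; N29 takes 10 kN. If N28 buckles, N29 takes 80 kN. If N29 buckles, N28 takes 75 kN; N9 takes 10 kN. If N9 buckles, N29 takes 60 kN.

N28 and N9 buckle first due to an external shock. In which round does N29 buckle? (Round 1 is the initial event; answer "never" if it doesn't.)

2

Round 1 — N28, N9 buckle (initial).
  N29: +80+60 → 140 ≥ 80
Round 2 — N29 buckles.
No further bucklings.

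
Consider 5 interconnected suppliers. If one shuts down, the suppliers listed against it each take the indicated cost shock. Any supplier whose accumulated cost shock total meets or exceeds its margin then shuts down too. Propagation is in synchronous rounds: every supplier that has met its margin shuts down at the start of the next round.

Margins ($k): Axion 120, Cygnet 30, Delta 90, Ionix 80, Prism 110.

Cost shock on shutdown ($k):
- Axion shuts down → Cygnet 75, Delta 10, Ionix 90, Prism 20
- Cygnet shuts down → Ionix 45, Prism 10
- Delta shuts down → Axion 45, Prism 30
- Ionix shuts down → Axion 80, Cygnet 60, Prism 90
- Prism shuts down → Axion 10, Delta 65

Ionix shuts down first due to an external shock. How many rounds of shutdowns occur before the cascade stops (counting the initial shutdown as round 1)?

2

Round 1 — Ionix shuts down (initial).
  Axion: +80 → 80 < 120
  Cygnet: +60 → 60 ≥ 30
  Prism: +90 → 90 < 110
Round 2 — Cygnet shuts down.
  Prism: +10 → 100 < 110
No further shutdowns.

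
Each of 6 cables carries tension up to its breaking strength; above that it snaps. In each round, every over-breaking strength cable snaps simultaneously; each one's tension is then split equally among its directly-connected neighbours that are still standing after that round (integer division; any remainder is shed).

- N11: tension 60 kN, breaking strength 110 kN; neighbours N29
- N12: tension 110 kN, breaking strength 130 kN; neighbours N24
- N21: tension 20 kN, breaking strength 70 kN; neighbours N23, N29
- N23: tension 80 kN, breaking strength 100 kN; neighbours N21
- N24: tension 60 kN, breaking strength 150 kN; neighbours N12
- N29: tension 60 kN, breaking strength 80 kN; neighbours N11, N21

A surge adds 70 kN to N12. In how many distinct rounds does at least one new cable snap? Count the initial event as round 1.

Round 1 — N12 at 180 > 130. N12 snaps.
  N12 sheds 180 kN to N24: 180 each.
    N24: 60+180 = 240 > 150
Round 2 — N24 snaps.
  N24 sheds 240 kN: no online neighbours, lost.
No further breaks.

2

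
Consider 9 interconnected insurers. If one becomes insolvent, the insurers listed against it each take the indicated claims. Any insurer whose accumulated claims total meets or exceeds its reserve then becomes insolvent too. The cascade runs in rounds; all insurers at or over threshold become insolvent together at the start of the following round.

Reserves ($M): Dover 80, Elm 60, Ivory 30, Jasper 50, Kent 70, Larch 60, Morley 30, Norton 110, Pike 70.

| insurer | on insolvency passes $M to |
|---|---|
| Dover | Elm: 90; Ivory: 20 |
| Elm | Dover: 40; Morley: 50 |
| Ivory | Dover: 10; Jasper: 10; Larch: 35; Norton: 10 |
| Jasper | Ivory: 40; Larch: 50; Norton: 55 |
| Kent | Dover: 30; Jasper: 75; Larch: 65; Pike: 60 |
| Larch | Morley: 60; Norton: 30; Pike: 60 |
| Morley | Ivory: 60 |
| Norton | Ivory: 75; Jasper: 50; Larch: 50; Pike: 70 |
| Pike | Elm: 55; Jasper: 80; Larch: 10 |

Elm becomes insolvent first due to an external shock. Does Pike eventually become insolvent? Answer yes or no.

no

Round 1 — Elm becomes insolvent (initial).
  Dover: +40 → 40 < 80
  Morley: +50 → 50 ≥ 30
Round 2 — Morley becomes insolvent.
  Ivory: +60 → 60 ≥ 30
Round 3 — Ivory becomes insolvent.
  Dover: +10 → 50 < 80
  Jasper: +10 → 10 < 50
  Larch: +35 → 35 < 60
  Norton: +10 → 10 < 110
No further insolvencies.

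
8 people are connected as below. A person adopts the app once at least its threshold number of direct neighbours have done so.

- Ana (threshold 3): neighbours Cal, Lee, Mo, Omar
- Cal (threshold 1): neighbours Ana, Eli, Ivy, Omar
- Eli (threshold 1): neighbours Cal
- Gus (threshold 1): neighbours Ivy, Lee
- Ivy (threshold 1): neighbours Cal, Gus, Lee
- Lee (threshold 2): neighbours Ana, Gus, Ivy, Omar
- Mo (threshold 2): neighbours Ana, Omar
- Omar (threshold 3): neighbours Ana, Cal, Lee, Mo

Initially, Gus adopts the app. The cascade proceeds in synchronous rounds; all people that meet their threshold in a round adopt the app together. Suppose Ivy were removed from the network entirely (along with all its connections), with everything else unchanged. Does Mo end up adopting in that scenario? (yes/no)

With Ivy removed:
Round 1 — Gus adopts the app (initial).
Round 2 — no new adoptions; cascade stops.

no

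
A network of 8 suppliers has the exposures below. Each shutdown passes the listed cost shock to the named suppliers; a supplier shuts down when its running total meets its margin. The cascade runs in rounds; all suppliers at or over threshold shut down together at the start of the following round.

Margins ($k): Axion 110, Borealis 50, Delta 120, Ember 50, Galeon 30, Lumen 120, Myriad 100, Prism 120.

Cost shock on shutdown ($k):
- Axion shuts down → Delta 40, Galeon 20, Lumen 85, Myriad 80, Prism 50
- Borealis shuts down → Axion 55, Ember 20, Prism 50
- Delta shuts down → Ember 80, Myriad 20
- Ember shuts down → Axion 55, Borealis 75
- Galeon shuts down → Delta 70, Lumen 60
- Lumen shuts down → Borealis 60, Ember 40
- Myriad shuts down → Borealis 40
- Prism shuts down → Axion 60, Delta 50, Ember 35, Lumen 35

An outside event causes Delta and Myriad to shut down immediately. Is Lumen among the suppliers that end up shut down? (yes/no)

Round 1 — Delta, Myriad shut down (initial).
  Borealis: +40 → 40 < 50
  Ember: +80 → 80 ≥ 50
Round 2 — Ember shuts down.
  Axion: +55 → 55 < 110
  Borealis: +75 → 115 ≥ 50
Round 3 — Borealis shuts down.
  Axion: +55 → 110 ≥ 110
  Prism: +50 → 50 < 120
Round 4 — Axion shuts down.
  Galeon: +20 → 20 < 30
  Lumen: +85 → 85 < 120
  Prism: +50 → 100 < 120
No further shutdowns.

no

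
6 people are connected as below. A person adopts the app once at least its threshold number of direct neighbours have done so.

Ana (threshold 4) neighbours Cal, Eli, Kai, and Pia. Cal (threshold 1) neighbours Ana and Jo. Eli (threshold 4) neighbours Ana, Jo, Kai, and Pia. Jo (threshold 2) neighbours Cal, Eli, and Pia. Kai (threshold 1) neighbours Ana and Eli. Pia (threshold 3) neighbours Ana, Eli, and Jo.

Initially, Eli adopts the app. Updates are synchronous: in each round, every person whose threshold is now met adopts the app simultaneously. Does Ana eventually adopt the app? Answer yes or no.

no

Round 1 — Eli adopts the app (initial).
Round 2 — checking thresholds:
  Ana: 1 of 4 neighbours < 4, holds.
  Jo: 1 of 3 neighbours < 2, holds.
  Kai: 1 of 2 neighbours ≥ 1, adopts the app.
  Pia: 1 of 3 neighbours < 3, holds.
Round 3 — no new adoptions; cascade stops.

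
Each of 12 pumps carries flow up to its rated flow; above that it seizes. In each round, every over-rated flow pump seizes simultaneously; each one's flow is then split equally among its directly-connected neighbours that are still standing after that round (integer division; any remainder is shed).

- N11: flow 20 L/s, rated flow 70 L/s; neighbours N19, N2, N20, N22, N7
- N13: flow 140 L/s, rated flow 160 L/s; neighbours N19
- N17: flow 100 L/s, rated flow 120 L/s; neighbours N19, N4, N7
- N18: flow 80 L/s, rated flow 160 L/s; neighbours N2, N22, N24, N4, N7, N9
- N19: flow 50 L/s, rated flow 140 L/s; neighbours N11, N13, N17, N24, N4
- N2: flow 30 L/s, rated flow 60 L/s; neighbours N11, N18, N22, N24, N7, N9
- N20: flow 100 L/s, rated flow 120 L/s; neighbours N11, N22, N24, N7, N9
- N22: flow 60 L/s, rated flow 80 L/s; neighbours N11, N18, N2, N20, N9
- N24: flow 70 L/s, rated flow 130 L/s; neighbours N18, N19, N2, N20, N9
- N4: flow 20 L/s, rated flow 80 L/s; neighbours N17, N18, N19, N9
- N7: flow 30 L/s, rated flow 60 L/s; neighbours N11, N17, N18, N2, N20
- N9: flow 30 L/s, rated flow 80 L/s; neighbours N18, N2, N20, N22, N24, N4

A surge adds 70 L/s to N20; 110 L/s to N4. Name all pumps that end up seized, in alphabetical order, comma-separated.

Round 1 — N20 at 170 > 120; N4 at 130 > 80. N20, N4 seize.
  N20 sheds 170 L/s to N11, N22, N24, N7, N9: 34 each.
    N11: 20+34 = 54 ≤ 70
    N22: 60+34 = 94 > 80
    N24: 70+34 = 104 ≤ 130
    N7: 30+34 = 64 > 60
    N9: 30+34 = 64 ≤ 80
  N4 sheds 130 L/s to N17, N18, N19, N9: 32 each (2 lost).
    N17: 100+32 = 132 > 120
    N18: 80+32 = 112 ≤ 160
    N19: 50+32 = 82 ≤ 140
    N9: 64+32 = 96 > 80
Round 2 — N17, N22, N7, N9 seize.
  N17 sheds 132 L/s to N19: 132 each.
    N19: 82+132 = 214 > 140
  N22 sheds 94 L/s to N11, N18, N2: 31 each (1 lost).
    N11: 54+31 = 85 > 70
    N18: 112+31 = 143 ≤ 160
    N2: 30+31 = 61 > 60
  N7 sheds 64 L/s to N11, N18, N2: 21 each (1 lost).
    N11: 85+21 = 106 > 70
    N18: 143+21 = 164 > 160
    N2: 61+21 = 82 > 60
  N9 sheds 96 L/s to N18, N2, N24: 32 each.
    N18: 164+32 = 196 > 160
    N2: 82+32 = 114 > 60
    N24: 104+32 = 136 > 130
Round 3 — N11, N18, N19, N2, N24 seize.
  N11 sheds 106 L/s: no online neighbours, lost.
  N18 sheds 196 L/s: no online neighbours, lost.
  N19 sheds 214 L/s to N13: 214 each.
    N13: 140+214 = 354 > 160
  N2 sheds 114 L/s: no online neighbours, lost.
  N24 sheds 136 L/s: no online neighbours, lost.
Round 4 — N13 seizes.
  N13 sheds 354 L/s: no online neighbours, lost.
No further seizures.

N11, N13, N17, N18, N19, N2, N20, N22, N24, N4, N7, N9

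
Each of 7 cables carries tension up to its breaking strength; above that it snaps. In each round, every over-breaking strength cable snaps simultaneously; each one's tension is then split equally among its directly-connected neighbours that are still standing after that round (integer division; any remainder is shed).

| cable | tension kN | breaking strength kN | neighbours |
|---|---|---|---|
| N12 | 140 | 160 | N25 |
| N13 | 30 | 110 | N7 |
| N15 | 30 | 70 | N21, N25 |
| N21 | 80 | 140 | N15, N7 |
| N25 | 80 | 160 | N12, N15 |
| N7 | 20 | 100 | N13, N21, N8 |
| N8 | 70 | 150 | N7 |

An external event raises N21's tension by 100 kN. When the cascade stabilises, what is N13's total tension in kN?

Round 1 — N21 at 180 > 140. N21 snaps.
  N21 sheds 180 kN to N15, N7: 90 each.
    N15: 30+90 = 120 > 70
    N7: 20+90 = 110 > 100
Round 2 — N15, N7 snap.
  N15 sheds 120 kN to N25: 120 each.
    N25: 80+120 = 200 > 160
  N7 sheds 110 kN to N13, N8: 55 each.
    N13: 30+55 = 85 ≤ 110
    N8: 70+55 = 125 ≤ 150
Round 3 — N25 snaps.
  N25 sheds 200 kN to N12: 200 each.
    N12: 140+200 = 340 > 160
Round 4 — N12 snaps.
  N12 sheds 340 kN: no online neighbours, lost.
No further breaks.

85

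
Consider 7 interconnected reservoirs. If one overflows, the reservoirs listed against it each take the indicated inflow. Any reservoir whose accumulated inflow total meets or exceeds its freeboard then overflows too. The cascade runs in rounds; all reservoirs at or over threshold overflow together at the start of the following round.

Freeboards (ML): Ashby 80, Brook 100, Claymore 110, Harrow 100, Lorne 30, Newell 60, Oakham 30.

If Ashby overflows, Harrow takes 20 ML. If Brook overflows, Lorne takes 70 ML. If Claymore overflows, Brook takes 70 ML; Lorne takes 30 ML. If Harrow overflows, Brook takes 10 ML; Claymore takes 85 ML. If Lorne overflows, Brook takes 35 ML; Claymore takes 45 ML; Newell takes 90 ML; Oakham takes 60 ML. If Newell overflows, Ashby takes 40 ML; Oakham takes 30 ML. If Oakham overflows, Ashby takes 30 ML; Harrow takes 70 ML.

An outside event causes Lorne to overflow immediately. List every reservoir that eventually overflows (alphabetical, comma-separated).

Lorne, Newell, Oakham

Round 1 — Lorne overflows (initial).
  Brook: +35 → 35 < 100
  Claymore: +45 → 45 < 110
  Newell: +90 → 90 ≥ 60
  Oakham: +60 → 60 ≥ 30
Round 2 — Newell, Oakham overflow.
  Ashby: +40+30 → 70 < 80
  Harrow: +70 → 70 < 100
No further overflows.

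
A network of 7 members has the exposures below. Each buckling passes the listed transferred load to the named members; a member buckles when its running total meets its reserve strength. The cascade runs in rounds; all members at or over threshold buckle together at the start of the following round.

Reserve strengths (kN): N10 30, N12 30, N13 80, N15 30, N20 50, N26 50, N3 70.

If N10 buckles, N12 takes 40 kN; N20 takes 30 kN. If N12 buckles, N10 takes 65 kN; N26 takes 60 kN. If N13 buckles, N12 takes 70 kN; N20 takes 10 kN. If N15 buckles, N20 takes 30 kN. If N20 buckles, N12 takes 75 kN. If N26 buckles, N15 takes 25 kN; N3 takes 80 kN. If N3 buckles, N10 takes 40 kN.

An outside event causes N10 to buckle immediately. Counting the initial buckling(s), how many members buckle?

Round 1 — N10 buckles (initial).
  N12: +40 → 40 ≥ 30
  N20: +30 → 30 < 50
Round 2 — N12 buckles.
  N26: +60 → 60 ≥ 50
Round 3 — N26 buckles.
  N15: +25 → 25 < 30
  N3: +80 → 80 ≥ 70
Round 4 — N3 buckles.
No further bucklings.

4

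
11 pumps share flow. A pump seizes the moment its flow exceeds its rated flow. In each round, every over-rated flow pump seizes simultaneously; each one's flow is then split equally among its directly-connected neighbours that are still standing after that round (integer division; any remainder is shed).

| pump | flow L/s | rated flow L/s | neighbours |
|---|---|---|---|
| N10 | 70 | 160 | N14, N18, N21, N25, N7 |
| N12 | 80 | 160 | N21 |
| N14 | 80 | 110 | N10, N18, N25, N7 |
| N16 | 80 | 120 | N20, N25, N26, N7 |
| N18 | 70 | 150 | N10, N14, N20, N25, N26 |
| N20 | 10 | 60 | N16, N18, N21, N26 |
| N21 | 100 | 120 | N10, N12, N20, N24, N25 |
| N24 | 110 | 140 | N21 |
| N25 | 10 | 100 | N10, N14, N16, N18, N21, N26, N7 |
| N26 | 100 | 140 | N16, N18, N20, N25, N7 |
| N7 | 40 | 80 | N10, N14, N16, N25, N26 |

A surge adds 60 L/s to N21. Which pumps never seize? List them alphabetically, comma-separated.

N10, N12, N14, N16, N18, N20, N25, N26, N7

Round 1 — N21 at 160 > 120. N21 seizes.
  N21 sheds 160 L/s to N10, N12, N20, N24, N25: 32 each.
    N10: 70+32 = 102 ≤ 160
    N12: 80+32 = 112 ≤ 160
    N20: 10+32 = 42 ≤ 60
    N24: 110+32 = 142 > 140
    N25: 10+32 = 42 ≤ 100
Round 2 — N24 seizes.
  N24 sheds 142 L/s: no online neighbours, lost.
No further seizures.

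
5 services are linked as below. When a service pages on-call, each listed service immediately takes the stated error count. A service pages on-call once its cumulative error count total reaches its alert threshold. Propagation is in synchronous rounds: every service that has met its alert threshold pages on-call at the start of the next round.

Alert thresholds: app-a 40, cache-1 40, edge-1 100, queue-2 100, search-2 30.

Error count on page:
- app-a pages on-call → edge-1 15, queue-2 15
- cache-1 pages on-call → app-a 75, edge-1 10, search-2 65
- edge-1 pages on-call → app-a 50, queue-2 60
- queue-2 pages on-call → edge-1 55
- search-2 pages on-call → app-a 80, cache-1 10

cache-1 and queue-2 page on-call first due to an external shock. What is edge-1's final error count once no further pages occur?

Round 1 — cache-1, queue-2 page on-call (initial).
  app-a: +75 → 75 ≥ 40
  edge-1: +10+55 → 65 < 100
  search-2: +65 → 65 ≥ 30
Round 2 — app-a, search-2 page on-call.
  edge-1: +15 → 80 < 100
No further pages.

80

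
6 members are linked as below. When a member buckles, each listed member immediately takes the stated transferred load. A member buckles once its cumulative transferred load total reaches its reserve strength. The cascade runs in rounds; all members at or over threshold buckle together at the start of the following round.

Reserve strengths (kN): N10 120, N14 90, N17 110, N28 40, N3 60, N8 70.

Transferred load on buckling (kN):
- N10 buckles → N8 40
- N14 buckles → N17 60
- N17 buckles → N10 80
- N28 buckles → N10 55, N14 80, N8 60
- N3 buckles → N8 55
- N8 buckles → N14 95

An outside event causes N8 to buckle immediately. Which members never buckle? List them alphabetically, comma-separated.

Round 1 — N8 buckles (initial).
  N14: +95 → 95 ≥ 90
Round 2 — N14 buckles.
  N17: +60 → 60 < 110
No further bucklings.

N10, N17, N28, N3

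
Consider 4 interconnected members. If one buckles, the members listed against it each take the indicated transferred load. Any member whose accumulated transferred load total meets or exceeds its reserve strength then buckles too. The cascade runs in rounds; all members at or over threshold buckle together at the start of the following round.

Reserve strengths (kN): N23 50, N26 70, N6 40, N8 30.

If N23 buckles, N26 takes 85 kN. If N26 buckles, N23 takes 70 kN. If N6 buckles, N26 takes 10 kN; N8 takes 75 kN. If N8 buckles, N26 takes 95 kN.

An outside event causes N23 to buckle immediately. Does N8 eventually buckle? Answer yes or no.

Round 1 — N23 buckles (initial).
  N26: +85 → 85 ≥ 70
Round 2 — N26 buckles.
No further bucklings.

no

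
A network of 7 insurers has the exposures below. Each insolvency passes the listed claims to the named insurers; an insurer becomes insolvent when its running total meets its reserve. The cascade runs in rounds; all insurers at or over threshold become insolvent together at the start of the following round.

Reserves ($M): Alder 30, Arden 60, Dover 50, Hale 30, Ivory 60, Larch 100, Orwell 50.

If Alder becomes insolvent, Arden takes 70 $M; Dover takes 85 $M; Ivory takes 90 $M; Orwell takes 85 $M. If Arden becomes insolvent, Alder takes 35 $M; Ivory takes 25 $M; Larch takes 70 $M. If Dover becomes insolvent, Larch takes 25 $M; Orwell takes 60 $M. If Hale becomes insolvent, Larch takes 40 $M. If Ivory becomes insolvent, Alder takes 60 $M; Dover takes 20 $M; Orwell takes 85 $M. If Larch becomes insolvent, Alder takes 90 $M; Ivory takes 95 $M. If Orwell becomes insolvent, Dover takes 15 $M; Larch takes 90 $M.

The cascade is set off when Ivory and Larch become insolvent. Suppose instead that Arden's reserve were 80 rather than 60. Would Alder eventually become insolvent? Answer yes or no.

yes

With Arden's reserve at 80:
Round 1 — Ivory, Larch become insolvent (initial).
  Alder: +60+90 → 150 ≥ 30
  Dover: +20 → 20 < 50
  Orwell: +85 → 85 ≥ 50
Round 2 — Alder, Orwell become insolvent.
  Arden: +70 → 70 < 80
  Dover: +85+15 → 120 ≥ 50
Round 3 — Dover becomes insolvent.
No further insolvencies.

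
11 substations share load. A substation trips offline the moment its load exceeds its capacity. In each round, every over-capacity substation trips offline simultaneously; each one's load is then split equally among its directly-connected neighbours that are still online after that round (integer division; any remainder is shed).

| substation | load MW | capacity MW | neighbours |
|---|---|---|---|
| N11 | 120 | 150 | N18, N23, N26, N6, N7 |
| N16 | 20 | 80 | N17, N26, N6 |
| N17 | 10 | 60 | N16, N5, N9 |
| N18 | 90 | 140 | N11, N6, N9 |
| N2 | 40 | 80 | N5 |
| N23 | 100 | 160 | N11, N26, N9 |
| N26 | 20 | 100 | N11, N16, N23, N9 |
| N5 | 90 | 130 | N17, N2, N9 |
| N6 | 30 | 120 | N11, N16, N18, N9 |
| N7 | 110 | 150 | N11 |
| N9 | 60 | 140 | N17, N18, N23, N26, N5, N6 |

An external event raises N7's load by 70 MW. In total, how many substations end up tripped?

11

Round 1 — N7 at 180 > 150. N7 trips offline.
  N7 sheds 180 MW to N11: 180 each.
    N11: 120+180 = 300 > 150
Round 2 — N11 trips offline.
  N11 sheds 300 MW to N18, N23, N26, N6: 75 each.
    N18: 90+75 = 165 > 140
    N23: 100+75 = 175 > 160
    N26: 20+75 = 95 ≤ 100
    N6: 30+75 = 105 ≤ 120
Round 3 — N18, N23 trip offline.
  N18 sheds 165 MW to N6, N9: 82 each (1 lost).
    N6: 105+82 = 187 > 120
    N9: 60+82 = 142 > 140
  N23 sheds 175 MW to N26, N9: 87 each (1 lost).
    N26: 95+87 = 182 > 100
    N9: 142+87 = 229 > 140
Round 4 — N26, N6, N9 trip offline.
  N26 sheds 182 MW to N16: 182 each.
    N16: 20+182 = 202 > 80
  N6 sheds 187 MW to N16: 187 each.
    N16: 202+187 = 389 > 80
  N9 sheds 229 MW to N17, N5: 114 each (1 lost).
    N17: 10+114 = 124 > 60
    N5: 90+114 = 204 > 130
Round 5 — N16, N17, N5 trip offline.
  N16 sheds 389 MW: no online neighbours, lost.
  N17 sheds 124 MW: no online neighbours, lost.
  N5 sheds 204 MW to N2: 204 each.
    N2: 40+204 = 244 > 80
Round 6 — N2 trips offline.
  N2 sheds 244 MW: no online neighbours, lost.
No further trips.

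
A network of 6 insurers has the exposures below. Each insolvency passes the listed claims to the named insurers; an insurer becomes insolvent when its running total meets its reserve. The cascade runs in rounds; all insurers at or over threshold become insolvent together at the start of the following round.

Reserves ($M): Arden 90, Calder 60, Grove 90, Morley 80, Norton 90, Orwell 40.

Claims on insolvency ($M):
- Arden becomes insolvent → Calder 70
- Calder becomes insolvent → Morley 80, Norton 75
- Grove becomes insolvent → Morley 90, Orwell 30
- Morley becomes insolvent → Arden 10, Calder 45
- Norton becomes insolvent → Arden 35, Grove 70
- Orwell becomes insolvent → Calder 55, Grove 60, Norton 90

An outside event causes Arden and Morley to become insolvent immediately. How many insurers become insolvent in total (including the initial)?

Round 1 — Arden, Morley become insolvent (initial).
  Calder: +70+45 → 115 ≥ 60
Round 2 — Calder becomes insolvent.
  Norton: +75 → 75 < 90
No further insolvencies.

3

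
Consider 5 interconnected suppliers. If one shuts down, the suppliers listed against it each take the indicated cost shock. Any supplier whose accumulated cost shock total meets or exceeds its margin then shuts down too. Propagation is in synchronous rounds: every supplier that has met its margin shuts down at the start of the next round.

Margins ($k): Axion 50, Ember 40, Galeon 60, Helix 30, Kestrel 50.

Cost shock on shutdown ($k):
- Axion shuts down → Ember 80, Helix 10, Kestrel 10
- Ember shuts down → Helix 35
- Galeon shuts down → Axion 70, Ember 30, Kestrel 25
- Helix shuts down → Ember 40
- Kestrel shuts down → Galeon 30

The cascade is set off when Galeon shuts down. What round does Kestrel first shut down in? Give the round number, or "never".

never

Round 1 — Galeon shuts down (initial).
  Axion: +70 → 70 ≥ 50
  Ember: +30 → 30 < 40
  Kestrel: +25 → 25 < 50
Round 2 — Axion shuts down.
  Ember: +80 → 110 ≥ 40
  Helix: +10 → 10 < 30
  Kestrel: +10 → 35 < 50
Round 3 — Ember shuts down.
  Helix: +35 → 45 ≥ 30
Round 4 — Helix shuts down.
No further shutdowns.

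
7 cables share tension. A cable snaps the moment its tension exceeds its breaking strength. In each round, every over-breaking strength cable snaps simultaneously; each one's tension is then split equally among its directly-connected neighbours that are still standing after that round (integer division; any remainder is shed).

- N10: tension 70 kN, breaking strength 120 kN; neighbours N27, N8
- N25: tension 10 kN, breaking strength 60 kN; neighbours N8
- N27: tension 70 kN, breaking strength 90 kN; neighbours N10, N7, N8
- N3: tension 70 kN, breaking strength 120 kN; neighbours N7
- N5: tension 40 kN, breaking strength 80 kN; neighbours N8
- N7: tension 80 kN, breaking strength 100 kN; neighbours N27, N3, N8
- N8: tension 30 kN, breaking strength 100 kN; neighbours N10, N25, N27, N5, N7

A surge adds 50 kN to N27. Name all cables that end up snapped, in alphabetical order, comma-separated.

N10, N27, N3, N5, N7, N8

Round 1 — N27 at 120 > 90. N27 snaps.
  N27 sheds 120 kN to N10, N7, N8: 40 each.
    N10: 70+40 = 110 ≤ 120
    N7: 80+40 = 120 > 100
    N8: 30+40 = 70 ≤ 100
Round 2 — N7 snaps.
  N7 sheds 120 kN to N3, N8: 60 each.
    N3: 70+60 = 130 > 120
    N8: 70+60 = 130 > 100
Round 3 — N3, N8 snap.
  N3 sheds 130 kN: no online neighbours, lost.
  N8 sheds 130 kN to N10, N25, N5: 43 each (1 lost).
    N10: 110+43 = 153 > 120
    N25: 10+43 = 53 ≤ 60
    N5: 40+43 = 83 > 80
Round 4 — N10, N5 snap.
  N10 sheds 153 kN: no online neighbours, lost.
  N5 sheds 83 kN: no online neighbours, lost.
No further breaks.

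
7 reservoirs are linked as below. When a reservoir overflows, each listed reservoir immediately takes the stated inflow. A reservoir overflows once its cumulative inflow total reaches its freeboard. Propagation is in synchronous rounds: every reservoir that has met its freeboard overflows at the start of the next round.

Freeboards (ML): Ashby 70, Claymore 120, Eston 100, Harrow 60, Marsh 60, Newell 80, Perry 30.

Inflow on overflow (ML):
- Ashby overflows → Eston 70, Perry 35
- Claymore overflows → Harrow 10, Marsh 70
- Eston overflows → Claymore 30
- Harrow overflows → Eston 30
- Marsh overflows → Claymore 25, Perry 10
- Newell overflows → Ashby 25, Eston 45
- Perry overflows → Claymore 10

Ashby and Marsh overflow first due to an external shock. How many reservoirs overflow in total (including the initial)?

Round 1 — Ashby, Marsh overflow (initial).
  Claymore: +25 → 25 < 120
  Eston: +70 → 70 < 100
  Perry: +35+10 → 45 ≥ 30
Round 2 — Perry overflows.
  Claymore: +10 → 35 < 120
No further overflows.

3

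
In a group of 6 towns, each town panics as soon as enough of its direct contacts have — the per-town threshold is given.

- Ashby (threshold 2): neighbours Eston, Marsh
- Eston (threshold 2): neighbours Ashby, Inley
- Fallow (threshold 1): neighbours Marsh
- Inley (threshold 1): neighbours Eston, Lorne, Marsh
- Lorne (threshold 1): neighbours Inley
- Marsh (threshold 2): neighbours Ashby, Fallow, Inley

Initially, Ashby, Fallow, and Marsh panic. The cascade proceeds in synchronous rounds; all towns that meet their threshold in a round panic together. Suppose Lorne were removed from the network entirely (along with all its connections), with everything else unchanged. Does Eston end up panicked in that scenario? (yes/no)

yes

With Lorne removed:
Round 1 — Ashby, Fallow, Marsh panic (initial).
Round 2 — checking thresholds:
  Eston: 1 of 2 neighbours < 2, below threshold.
  Inley: 1 of 2 neighbours ≥ 1, panics.
Round 3 — checking thresholds:
  Eston: 2 of 2 neighbours ≥ 2, panics.
Round 4 — no new panics; cascade stops.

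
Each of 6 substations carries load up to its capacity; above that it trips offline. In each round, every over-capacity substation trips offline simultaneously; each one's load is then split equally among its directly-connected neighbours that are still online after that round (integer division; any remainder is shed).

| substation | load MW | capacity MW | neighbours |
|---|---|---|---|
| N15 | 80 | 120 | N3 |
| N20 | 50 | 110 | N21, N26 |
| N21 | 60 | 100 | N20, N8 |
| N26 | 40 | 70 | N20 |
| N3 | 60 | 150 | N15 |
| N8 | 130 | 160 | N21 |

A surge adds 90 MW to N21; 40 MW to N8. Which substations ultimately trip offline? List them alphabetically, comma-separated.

Round 1 — N21 at 150 > 100; N8 at 170 > 160. N21, N8 trip offline.
  N21 sheds 150 MW to N20: 150 each.
    N20: 50+150 = 200 > 110
  N8 sheds 170 MW: no online neighbours, lost.
Round 2 — N20 trips offline.
  N20 sheds 200 MW to N26: 200 each.
    N26: 40+200 = 240 > 70
Round 3 — N26 trips offline.
  N26 sheds 240 MW: no online neighbours, lost.
No further trips.

N20, N21, N26, N8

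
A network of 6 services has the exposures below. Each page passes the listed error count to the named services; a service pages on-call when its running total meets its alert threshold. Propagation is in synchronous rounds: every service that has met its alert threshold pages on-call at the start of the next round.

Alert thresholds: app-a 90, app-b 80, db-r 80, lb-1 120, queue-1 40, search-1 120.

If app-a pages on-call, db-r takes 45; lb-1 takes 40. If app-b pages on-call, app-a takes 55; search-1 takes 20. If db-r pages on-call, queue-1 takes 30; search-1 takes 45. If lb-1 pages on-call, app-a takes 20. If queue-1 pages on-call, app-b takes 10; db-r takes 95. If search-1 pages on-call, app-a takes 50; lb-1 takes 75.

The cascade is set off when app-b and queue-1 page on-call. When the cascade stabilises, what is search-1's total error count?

Round 1 — app-b, queue-1 page on-call (initial).
  app-a: +55 → 55 < 90
  db-r: +95 → 95 ≥ 80
  search-1: +20 → 20 < 120
Round 2 — db-r pages on-call.
  search-1: +45 → 65 < 120
No further pages.

65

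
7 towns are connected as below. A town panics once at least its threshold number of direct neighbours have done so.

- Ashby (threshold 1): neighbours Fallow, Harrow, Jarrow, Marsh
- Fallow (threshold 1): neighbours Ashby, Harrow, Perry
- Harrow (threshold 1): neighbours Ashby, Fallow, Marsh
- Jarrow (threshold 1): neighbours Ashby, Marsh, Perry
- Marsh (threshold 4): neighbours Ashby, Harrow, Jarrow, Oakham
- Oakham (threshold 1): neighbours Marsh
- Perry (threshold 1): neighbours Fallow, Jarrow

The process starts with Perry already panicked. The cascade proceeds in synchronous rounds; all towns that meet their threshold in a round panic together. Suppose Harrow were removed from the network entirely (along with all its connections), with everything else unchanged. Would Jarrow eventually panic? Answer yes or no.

With Harrow removed:
Round 1 — Perry panics (initial).
Round 2 — checking thresholds:
  Fallow: 1 of 2 neighbours ≥ 1, panics.
  Jarrow: 1 of 3 neighbours ≥ 1, panics.
Round 3 — checking thresholds:
  Ashby: 2 of 3 neighbours ≥ 1, panics.
  Marsh: 1 of 3 neighbours < 4, not yet.
Round 4 — no new panics; cascade stops.

yes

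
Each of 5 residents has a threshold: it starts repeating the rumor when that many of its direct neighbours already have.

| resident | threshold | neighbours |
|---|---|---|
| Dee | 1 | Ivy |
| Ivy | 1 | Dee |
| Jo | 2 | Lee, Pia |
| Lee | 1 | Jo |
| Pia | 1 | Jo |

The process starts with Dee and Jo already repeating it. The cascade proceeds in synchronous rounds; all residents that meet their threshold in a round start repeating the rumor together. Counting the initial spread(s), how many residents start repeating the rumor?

Round 1 — Dee, Jo start repeating the rumor (initial).
Round 2 — checking thresholds:
  Ivy: 1 of 1 neighbours ≥ 1, starts repeating the rumor.
  Lee: 1 of 1 neighbours ≥ 1, starts repeating the rumor.
  Pia: 1 of 1 neighbours ≥ 1, starts repeating the rumor.
Round 3 — no new spreads; cascade stops.

5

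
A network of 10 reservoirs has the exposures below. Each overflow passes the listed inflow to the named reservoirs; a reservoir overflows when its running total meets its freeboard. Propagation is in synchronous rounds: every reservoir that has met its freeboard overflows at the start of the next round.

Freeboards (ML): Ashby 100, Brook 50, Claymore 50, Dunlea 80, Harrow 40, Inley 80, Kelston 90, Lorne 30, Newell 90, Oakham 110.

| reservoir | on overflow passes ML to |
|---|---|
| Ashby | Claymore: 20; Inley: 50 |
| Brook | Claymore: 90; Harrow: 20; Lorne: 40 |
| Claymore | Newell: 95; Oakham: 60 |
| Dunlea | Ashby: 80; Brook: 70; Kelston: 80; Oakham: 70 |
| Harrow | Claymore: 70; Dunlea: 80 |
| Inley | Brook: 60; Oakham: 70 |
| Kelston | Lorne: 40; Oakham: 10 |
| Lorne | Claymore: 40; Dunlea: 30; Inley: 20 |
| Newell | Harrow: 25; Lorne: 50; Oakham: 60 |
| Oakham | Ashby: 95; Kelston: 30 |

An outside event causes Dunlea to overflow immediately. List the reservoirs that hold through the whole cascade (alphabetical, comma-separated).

Round 1 — Dunlea overflows (initial).
  Ashby: +80 → 80 < 100
  Brook: +70 → 70 ≥ 50
  Kelston: +80 → 80 < 90
  Oakham: +70 → 70 < 110
Round 2 — Brook overflows.
  Claymore: +90 → 90 ≥ 50
  Harrow: +20 → 20 < 40
  Lorne: +40 → 40 ≥ 30
Round 3 — Claymore, Lorne overflow.
  Inley: +20 → 20 < 80
  Newell: +95 → 95 ≥ 90
  Oakham: +60 → 130 ≥ 110
Round 4 — Newell, Oakham overflow.
  Ashby: +95 → 175 ≥ 100
  Harrow: +25 → 45 ≥ 40
  Kelston: +30 → 110 ≥ 90
Round 5 — Ashby, Harrow, Kelston overflow.
  Inley: +50 → 70 < 80
No further overflows.

Inley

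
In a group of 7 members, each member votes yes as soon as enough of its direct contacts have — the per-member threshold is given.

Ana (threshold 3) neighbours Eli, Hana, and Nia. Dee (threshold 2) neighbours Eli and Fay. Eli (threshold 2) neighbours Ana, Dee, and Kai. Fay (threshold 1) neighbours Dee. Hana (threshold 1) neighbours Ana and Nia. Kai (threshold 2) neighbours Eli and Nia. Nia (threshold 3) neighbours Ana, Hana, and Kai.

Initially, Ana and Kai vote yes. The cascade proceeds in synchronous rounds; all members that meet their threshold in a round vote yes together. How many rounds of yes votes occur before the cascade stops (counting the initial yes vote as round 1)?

3

Round 1 — Ana, Kai vote yes (initial).
Round 2 — checking thresholds:
  Eli: 2 of 3 neighbours ≥ 2, votes yes.
  Hana: 1 of 2 neighbours ≥ 1, votes yes.
  Nia: 2 of 3 neighbours < 3, not yet.
Round 3 — checking thresholds:
  Dee: 1 of 2 neighbours < 2, not yet.
  Nia: 3 of 3 neighbours ≥ 3, votes yes.
Round 4 — no new yes votes; cascade stops.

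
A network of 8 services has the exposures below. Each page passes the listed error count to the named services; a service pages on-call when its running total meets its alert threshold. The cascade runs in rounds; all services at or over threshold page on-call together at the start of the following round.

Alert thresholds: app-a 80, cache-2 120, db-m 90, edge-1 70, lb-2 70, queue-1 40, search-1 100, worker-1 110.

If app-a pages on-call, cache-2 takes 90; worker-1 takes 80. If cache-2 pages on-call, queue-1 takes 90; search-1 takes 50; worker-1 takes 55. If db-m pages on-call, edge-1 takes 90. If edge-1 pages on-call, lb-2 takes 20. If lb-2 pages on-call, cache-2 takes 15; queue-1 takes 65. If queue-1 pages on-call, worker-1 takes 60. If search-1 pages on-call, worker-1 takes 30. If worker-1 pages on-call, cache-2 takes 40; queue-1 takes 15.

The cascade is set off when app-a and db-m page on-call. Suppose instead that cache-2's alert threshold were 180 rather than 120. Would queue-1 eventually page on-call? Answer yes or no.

With cache-2's alert threshold at 180:
Round 1 — app-a, db-m page on-call (initial).
  cache-2: +90 → 90 < 180
  edge-1: +90 → 90 ≥ 70
  worker-1: +80 → 80 < 110
Round 2 — edge-1 pages on-call.
  lb-2: +20 → 20 < 70
No further pages.

no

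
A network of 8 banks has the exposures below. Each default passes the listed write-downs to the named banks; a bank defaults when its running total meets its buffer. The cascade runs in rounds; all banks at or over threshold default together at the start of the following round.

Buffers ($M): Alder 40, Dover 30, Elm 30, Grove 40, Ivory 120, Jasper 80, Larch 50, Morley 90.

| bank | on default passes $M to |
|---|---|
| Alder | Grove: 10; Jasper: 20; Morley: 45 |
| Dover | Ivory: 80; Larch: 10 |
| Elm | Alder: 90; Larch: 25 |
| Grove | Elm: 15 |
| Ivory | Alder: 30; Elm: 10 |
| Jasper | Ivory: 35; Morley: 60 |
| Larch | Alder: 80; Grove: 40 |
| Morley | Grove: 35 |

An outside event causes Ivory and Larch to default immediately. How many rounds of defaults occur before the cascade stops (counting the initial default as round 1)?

Round 1 — Ivory, Larch default (initial).
  Alder: +30+80 → 110 ≥ 40
  Elm: +10 → 10 < 30
  Grove: +40 → 40 ≥ 40
Round 2 — Alder, Grove default.
  Elm: +15 → 25 < 30
  Jasper: +20 → 20 < 80
  Morley: +45 → 45 < 90
No further defaults.

2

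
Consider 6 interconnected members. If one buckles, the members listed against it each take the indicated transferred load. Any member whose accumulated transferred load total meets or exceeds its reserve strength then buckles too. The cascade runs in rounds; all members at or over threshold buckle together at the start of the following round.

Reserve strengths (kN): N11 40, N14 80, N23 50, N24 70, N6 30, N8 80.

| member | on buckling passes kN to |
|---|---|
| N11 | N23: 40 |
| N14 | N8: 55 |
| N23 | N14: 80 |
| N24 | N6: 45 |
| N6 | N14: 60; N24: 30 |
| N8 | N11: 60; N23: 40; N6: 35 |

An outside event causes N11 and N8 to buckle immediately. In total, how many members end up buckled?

Round 1 — N11, N8 buckle (initial).
  N23: +40+40 → 80 ≥ 50
  N6: +35 → 35 ≥ 30
Round 2 — N23, N6 buckle.
  N14: +80+60 → 140 ≥ 80
  N24: +30 → 30 < 70
Round 3 — N14 buckles.
No further bucklings.

5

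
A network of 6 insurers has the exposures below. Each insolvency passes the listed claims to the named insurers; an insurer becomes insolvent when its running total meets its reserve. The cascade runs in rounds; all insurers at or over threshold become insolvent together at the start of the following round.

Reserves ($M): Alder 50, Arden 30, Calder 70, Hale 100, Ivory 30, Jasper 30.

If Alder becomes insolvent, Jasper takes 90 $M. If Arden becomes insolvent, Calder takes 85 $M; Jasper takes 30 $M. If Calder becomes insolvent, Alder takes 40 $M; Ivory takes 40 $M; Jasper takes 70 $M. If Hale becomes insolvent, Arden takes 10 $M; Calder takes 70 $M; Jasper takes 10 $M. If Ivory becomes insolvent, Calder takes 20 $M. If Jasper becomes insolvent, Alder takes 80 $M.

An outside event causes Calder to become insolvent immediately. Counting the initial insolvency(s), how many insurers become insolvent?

Round 1 — Calder becomes insolvent (initial).
  Alder: +40 → 40 < 50
  Ivory: +40 → 40 ≥ 30
  Jasper: +70 → 70 ≥ 30
Round 2 — Ivory, Jasper become insolvent.
  Alder: +80 → 120 ≥ 50
Round 3 — Alder becomes insolvent.
No further insolvencies.

4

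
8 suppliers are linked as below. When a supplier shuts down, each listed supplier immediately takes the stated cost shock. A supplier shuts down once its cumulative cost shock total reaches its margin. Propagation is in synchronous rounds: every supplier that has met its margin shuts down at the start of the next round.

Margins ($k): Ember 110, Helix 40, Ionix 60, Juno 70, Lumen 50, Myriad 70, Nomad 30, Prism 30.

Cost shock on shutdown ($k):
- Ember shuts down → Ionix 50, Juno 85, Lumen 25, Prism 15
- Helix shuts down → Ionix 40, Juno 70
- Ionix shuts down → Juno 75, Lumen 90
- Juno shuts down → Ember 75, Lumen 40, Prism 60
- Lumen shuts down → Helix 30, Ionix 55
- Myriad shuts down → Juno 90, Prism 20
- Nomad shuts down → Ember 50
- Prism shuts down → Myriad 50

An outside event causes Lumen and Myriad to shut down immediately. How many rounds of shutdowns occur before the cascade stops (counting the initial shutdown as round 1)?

3

Round 1 — Lumen, Myriad shut down (initial).
  Helix: +30 → 30 < 40
  Ionix: +55 → 55 < 60
  Juno: +90 → 90 ≥ 70
  Prism: +20 → 20 < 30
Round 2 — Juno shuts down.
  Ember: +75 → 75 < 110
  Prism: +60 → 80 ≥ 30
Round 3 — Prism shuts down.
No further shutdowns.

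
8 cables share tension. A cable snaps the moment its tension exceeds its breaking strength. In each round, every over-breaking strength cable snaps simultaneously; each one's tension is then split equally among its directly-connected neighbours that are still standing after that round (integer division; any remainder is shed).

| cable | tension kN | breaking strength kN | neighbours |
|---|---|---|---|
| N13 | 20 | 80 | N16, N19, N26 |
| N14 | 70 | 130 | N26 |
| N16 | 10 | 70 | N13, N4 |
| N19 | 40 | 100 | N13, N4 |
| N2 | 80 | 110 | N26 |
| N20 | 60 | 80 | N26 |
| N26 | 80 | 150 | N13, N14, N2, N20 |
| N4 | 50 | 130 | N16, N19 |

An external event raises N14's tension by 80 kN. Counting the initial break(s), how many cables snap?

Round 1 — N14 at 150 > 130. N14 snaps.
  N14 sheds 150 kN to N26: 150 each.
    N26: 80+150 = 230 > 150
Round 2 — N26 snaps.
  N26 sheds 230 kN to N13, N2, N20: 76 each (2 lost).
    N13: 20+76 = 96 > 80
    N2: 80+76 = 156 > 110
    N20: 60+76 = 136 > 80
Round 3 — N13, N2, N20 snap.
  N13 sheds 96 kN to N16, N19: 48 each.
    N16: 10+48 = 58 ≤ 70
    N19: 40+48 = 88 ≤ 100
  N2 sheds 156 kN: no online neighbours, lost.
  N20 sheds 136 kN: no online neighbours, lost.
No further breaks.

5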